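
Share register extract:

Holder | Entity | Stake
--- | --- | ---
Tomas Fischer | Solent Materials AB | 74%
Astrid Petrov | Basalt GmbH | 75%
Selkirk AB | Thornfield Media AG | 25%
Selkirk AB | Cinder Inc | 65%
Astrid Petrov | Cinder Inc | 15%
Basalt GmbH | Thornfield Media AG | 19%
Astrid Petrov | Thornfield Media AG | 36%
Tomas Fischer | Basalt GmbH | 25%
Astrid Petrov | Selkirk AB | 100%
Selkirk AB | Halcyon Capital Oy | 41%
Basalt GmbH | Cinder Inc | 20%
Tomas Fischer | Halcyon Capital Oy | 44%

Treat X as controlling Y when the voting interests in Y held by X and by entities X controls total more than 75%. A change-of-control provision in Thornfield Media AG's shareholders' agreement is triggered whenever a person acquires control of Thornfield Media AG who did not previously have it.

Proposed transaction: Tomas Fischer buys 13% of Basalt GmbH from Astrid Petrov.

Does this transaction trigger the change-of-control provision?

No

The purchase adds only to Tomas's holdings (Astrid's stake shrinks), so Tomas is the only person who could newly come to control Thornfield.
Tomas's largest direct stake is 74% in Solent, which does not meet the threshold, so Tomas controls no company.
Neither Tomas nor any entity Tomas controls holds any voting interest in Thornfield.
So before the transaction, Tomas does not control Thornfield.
After the purchase, Tomas's direct stake in Basalt rises to 25% + 13% = 38%, and Astrid's stake falls to 62%.
Tomas's side now holds 38% of Basalt, not > 75%, so Tomas still does not control Basalt.
After the transaction, neither Tomas nor any entity Tomas controls holds a voting interest in Thornfield, so Tomas still does not control it.
No new person acquires control, so the clause is not triggered.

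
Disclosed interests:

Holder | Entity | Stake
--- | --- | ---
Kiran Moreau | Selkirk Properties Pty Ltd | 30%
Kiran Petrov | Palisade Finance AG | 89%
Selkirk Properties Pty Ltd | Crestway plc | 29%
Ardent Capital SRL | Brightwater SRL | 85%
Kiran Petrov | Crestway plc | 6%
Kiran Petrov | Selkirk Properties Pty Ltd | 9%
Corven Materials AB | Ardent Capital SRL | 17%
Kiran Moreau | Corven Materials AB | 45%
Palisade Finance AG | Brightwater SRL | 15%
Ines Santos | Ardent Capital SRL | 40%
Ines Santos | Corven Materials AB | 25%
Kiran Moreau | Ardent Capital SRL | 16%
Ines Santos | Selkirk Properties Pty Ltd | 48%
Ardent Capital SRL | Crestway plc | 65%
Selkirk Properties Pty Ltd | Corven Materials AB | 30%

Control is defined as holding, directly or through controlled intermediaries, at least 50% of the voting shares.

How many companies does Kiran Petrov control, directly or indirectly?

1

Kiran Petrov holds 89% of Palisade, so Kiran Petrov controls Palisade.
No other company's threshold is met.
Kiran Petrov controls 1 company.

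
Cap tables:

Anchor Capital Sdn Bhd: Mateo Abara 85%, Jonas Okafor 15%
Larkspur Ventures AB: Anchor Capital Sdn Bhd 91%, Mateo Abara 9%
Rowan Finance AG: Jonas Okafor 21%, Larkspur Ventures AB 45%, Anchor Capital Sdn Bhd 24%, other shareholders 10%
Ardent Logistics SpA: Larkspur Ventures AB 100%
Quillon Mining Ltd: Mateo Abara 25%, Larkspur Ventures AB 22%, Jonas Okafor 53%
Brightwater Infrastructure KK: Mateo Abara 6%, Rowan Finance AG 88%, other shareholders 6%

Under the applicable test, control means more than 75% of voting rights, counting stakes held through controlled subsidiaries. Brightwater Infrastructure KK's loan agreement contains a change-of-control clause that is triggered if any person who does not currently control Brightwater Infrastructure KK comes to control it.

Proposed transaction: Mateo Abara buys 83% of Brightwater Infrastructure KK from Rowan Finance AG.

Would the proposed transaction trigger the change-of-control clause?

The purchase adds only to Mateo's holdings (Rowan's stake shrinks), so Mateo is the only person who could newly come to control Brightwater.
Mateo holds 85% of Anchor, so Mateo controls Anchor.
Anchor and Mateo together hold 91% + 9% = 100% of Larkspur, so Mateo controls Larkspur.
Larkspur holds 100% of Ardent, so Mateo controls Ardent.
In Brightwater, Mateo's side holds only 6%, not > 75%.
So before the transaction, Mateo does not control Brightwater.
After the purchase, Mateo's direct stake in Brightwater rises to 6% + 83% = 89%, and Rowan's stake falls to 5%.
Mateo holds 89% of Brightwater, so Mateo controls Brightwater.
Mateo did not control Brightwater before and does after, so the clause is triggered.

Yes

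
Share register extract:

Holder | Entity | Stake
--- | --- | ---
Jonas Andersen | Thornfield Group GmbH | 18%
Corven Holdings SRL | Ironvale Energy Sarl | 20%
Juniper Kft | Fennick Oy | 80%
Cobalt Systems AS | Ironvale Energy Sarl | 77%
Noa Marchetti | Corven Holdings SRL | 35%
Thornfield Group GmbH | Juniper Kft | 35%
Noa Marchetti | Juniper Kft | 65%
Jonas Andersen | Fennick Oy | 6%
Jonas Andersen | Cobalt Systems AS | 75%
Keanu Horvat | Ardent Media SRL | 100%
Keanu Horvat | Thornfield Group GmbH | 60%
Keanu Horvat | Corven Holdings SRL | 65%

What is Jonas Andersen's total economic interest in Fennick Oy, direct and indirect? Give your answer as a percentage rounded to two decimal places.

Jonas reaches Fennick along 2 paths.
Via Thornfield → Juniper: 18% × 35% × 80% = 5.04%.
Direct stake: 6% = 6%.
Total: 5.04% + 6% = 11.04%.

11.04%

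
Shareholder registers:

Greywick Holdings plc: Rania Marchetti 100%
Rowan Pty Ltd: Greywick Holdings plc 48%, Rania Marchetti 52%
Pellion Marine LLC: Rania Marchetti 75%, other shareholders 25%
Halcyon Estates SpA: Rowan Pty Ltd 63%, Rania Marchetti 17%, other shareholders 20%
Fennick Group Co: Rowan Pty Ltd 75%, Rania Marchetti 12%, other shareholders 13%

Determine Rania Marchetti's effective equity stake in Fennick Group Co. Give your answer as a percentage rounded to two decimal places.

Rania reaches Fennick along 3 paths.
Via Greywick → Rowan: 100% × 48% × 75% = 36%.
Via Rowan: 52% × 75% = 39%.
Direct stake: 12% = 12%.
Total: 36% + 39% + 12% = 87%.
Rounded: 87.00%.

87.00%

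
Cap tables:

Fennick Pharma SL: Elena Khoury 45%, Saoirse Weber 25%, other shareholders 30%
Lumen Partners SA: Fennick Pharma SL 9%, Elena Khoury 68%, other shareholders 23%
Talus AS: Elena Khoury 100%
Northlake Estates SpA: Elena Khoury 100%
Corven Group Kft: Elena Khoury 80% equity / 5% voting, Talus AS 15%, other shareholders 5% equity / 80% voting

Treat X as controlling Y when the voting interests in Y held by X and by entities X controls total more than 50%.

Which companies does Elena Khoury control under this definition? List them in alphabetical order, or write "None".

Lumen Partners SA, Northlake Estates SpA, Talus AS

Elena holds 68% of Lumen, so Elena controls Lumen.
Elena holds 100% of Talus, so Elena controls Talus.
Elena holds 100% of Northlake, so Elena controls Northlake.
No other company's threshold is met.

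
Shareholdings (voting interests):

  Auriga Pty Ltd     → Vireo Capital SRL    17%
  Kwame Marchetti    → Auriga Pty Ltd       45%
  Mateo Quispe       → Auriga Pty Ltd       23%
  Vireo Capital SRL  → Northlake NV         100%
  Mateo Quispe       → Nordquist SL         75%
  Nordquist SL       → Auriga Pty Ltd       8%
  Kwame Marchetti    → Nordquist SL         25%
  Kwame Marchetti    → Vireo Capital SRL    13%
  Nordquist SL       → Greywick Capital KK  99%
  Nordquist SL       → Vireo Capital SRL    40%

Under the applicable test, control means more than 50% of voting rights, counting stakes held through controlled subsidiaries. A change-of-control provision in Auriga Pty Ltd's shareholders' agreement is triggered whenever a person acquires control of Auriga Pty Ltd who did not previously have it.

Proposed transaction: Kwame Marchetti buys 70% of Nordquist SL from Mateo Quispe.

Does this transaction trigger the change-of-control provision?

The purchase adds only to Kwame's holdings (Mateo's stake shrinks), so Kwame is the only person who could newly come to control Auriga.
Kwame's largest direct stake is 45% in Auriga, which does not meet the threshold, so Kwame controls no company.
In Auriga, Kwame's side holds only 45%, not > 50%.
So before the transaction, Kwame does not control Auriga.
After the purchase, Kwame's direct stake in Nordquist rises to 25% + 70% = 95%, and Mateo's stake falls to 5%.
Kwame holds 95% of Nordquist, so Kwame controls Nordquist.
Nordquist and Kwame together hold 8% + 45% = 53% of Auriga, so Kwame controls Auriga.
Kwame did not control Auriga before and does after, so the clause is triggered.

Yes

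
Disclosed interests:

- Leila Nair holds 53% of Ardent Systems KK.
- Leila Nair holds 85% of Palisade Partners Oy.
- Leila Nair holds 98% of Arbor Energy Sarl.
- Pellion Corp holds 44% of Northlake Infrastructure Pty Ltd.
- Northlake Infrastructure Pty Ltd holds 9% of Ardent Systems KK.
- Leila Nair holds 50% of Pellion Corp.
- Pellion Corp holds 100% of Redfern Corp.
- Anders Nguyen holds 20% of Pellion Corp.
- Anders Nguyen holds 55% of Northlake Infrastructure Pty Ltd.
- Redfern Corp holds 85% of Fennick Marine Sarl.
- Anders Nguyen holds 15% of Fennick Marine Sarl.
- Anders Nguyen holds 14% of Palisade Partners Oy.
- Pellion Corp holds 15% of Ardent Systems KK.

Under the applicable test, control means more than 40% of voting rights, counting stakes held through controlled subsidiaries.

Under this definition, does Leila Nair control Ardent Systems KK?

Yes

Leila holds 50% of Pellion, so Leila controls Pellion.
Pellion holds 44% of Northlake, so Leila controls Northlake.
Northlake and Leila and Pellion together hold 9% + 53% + 15% = 77% of Ardent, so Leila controls Ardent.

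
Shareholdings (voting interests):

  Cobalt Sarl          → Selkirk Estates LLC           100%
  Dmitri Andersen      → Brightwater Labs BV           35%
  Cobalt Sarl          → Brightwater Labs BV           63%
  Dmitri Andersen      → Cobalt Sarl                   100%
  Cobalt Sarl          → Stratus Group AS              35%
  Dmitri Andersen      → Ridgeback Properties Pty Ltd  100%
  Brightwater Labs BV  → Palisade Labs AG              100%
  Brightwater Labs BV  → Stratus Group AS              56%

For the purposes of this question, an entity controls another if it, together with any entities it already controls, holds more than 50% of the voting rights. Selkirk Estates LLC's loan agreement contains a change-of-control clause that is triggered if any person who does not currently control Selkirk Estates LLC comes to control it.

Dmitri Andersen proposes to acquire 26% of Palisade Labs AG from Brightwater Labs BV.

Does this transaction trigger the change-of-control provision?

The purchase adds only to Dmitri's holdings (Brightwater's stake shrinks), so Dmitri is the only person who could newly come to control Selkirk.
Dmitri holds 100% of Cobalt, so Dmitri controls Cobalt.
Cobalt holds 100% of Selkirk, so Dmitri controls Selkirk.
So Dmitri already controls Selkirk before the transaction.
After the purchase, Dmitri holds 26% of Palisade directly, and Brightwater's stake falls to 74%.
Dmitri controlled Selkirk already, so this is not a new person acquiring control; every other person's position is unchanged or reduced.
No new person acquires control, so the clause is not triggered.

No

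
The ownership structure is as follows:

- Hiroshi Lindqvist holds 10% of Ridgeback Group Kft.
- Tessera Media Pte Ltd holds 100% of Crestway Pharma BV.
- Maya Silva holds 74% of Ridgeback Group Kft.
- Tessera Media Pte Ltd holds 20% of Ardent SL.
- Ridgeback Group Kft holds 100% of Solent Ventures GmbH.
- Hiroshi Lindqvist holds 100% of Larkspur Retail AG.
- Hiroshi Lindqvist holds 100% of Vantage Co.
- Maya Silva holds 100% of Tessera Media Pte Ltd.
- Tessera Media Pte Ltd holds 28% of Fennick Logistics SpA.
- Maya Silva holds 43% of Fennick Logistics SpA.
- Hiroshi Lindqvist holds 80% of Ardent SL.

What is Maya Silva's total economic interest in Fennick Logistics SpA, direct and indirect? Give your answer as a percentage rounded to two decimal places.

Maya reaches Fennick along 2 paths.
Via Tessera: 100% × 28% = 28%.
Direct stake: 43% = 43%.
Total: 28% + 43% = 71%.
Rounded: 71.00%.

71.00%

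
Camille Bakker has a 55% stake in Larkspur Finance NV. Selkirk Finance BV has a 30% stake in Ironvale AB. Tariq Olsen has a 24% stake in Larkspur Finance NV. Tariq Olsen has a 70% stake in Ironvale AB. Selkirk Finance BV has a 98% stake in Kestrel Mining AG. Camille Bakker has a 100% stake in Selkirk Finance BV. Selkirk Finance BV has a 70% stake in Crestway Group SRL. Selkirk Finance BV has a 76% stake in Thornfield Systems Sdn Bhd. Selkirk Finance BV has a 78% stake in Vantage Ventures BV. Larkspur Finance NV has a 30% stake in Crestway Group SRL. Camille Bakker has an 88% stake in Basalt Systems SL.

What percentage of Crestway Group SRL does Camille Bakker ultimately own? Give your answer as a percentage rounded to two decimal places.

86.50%

Camille reaches Crestway along 2 paths.
Via Larkspur: 55% × 30% = 16.5%.
Via Selkirk: 100% × 70% = 70%.
Total: 16.5% + 70% = 86.5%.
Rounded: 86.50%.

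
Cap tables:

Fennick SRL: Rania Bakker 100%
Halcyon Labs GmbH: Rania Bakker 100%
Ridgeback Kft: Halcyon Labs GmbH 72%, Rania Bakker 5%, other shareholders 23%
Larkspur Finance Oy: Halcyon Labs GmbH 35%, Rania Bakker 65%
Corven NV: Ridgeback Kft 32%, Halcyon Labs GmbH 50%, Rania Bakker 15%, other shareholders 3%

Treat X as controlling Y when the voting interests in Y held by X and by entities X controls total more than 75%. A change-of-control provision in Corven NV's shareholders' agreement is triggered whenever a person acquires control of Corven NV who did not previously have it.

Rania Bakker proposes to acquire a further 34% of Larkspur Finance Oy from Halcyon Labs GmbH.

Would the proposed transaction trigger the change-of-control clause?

The purchase adds only to Rania's holdings (Halcyon's stake shrinks), so Rania is the only person who could newly come to control Corven.
Rania holds 100% of Halcyon, so Rania controls Halcyon.
Halcyon and Rania together hold 72% + 5% = 77% of Ridgeback, so Rania controls Ridgeback.
Ridgeback and Halcyon and Rania together hold 32% + 50% + 15% = 97% of Corven, so Rania controls Corven.
So Rania already controls Corven before the transaction.
After the purchase, Rania's direct stake in Larkspur rises to 65% + 34% = 99%, and Halcyon's stake falls to 1%.
Rania controlled Corven already, so this is not a new person acquiring control; every other person's position is unchanged or reduced.
No new person acquires control, so the clause is not triggered.

No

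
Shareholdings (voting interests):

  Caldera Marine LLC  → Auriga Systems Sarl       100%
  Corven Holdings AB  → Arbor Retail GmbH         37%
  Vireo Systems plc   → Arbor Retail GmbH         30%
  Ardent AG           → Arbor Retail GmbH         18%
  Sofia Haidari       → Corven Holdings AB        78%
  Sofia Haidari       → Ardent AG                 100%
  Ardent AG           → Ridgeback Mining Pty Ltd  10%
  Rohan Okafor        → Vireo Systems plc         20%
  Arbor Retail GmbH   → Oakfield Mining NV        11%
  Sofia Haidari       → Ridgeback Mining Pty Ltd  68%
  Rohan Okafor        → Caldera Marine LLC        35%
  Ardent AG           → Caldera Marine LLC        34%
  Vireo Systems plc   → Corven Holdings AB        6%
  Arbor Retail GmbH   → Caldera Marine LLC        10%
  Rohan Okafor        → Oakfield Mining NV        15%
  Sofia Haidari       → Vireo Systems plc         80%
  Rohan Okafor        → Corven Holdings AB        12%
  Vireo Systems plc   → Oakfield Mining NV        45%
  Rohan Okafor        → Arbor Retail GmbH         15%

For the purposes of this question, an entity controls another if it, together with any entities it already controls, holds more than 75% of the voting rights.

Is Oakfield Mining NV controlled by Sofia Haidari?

No

Sofia holds 80% of Vireo, so Sofia controls Vireo.
Sofia and Vireo together hold 78% + 6% = 84% of Corven, so Sofia controls Corven.
Sofia holds 100% of Ardent, so Sofia controls Ardent.
Corven and Vireo and Ardent together hold 37% + 30% + 18% = 85% of Arbor, so Sofia controls Arbor.
Sofia and Ardent together hold 68% + 10% = 78% of Ridgeback, so Sofia controls Ridgeback.
In Oakfield, Sofia's side holds only 11% + 45% = 56%, not > 75%.
So Sofia does not control Oakfield.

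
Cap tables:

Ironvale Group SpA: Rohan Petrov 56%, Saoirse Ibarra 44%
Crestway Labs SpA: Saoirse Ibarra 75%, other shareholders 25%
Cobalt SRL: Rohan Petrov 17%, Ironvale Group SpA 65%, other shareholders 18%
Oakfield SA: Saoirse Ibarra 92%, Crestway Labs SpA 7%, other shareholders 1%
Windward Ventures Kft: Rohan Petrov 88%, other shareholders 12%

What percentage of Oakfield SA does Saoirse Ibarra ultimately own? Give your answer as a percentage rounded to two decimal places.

97.25%

Saoirse reaches Oakfield along 2 paths.
Direct stake: 92% = 92%.
Via Crestway: 75% × 7% = 5.25%.
Total: 92% + 5.25% = 97.25%.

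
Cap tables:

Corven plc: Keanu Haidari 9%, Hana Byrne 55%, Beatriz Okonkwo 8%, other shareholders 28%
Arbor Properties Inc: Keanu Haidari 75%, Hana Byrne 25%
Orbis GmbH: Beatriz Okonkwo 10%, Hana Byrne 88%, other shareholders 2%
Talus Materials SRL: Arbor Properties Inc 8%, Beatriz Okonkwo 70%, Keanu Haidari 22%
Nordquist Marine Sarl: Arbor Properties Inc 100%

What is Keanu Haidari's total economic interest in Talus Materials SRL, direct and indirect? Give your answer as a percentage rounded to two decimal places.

28.00%

Keanu reaches Talus along 2 paths.
Via Arbor: 75% × 8% = 6%.
Direct stake: 22% = 22%.
Total: 6% + 22% = 28%.
Rounded: 28.00%.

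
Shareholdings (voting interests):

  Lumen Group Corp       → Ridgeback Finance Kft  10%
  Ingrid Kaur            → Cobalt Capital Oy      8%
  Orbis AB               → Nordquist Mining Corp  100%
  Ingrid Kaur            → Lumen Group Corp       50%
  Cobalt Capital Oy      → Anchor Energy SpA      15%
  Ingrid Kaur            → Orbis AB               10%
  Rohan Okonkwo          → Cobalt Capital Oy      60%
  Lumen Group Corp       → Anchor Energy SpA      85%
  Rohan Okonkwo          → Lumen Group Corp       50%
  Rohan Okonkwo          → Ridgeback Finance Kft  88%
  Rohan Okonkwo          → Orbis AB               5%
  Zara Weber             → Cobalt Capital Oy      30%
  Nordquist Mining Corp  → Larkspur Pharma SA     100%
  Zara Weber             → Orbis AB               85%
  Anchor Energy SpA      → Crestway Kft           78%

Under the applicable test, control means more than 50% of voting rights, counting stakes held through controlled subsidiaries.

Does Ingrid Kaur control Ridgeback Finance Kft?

Ingrid's largest direct stake is 50% in Lumen, which does not meet the threshold, so Ingrid controls no company.
Neither Ingrid nor any entity Ingrid controls holds any voting interest in Ridgeback.
So Ingrid does not control Ridgeback.

No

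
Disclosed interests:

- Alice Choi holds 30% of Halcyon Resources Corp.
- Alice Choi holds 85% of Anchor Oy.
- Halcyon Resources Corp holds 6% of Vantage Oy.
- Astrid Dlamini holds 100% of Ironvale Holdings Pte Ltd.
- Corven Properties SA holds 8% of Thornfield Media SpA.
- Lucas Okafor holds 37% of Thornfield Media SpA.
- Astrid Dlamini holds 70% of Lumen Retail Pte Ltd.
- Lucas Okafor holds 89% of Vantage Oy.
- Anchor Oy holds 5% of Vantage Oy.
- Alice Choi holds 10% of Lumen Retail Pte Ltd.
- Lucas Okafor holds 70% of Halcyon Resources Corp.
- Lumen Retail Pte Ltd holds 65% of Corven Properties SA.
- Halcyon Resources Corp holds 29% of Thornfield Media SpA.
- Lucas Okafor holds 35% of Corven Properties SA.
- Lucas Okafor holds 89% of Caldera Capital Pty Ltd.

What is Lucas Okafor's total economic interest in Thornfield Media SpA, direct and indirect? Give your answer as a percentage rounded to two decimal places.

Lucas reaches Thornfield along 3 paths.
Via Halcyon: 70% × 29% = 20.3%.
Via Corven: 35% × 8% = 2.8%.
Direct stake: 37% = 37%.
Total: 20.3% + 2.8% + 37% = 60.1%.
Rounded: 60.10%.

60.10%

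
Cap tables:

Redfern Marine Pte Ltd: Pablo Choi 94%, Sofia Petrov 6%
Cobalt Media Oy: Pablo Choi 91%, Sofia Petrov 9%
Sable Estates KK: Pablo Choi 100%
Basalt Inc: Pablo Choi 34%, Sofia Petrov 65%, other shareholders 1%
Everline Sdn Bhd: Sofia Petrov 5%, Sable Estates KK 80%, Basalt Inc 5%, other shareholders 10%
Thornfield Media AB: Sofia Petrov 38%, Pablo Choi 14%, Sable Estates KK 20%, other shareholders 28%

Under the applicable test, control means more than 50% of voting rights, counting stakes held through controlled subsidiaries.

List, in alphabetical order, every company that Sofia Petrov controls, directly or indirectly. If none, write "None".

Basalt Inc

Sofia holds 65% of Basalt, so Sofia controls Basalt.
No other company's threshold is met.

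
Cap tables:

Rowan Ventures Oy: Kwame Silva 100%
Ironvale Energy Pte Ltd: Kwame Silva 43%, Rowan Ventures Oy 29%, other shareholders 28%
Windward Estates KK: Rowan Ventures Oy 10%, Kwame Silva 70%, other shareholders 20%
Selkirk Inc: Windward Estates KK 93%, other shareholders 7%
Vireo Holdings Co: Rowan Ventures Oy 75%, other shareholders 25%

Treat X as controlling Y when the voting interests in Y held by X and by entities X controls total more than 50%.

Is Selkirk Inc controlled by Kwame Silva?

Yes

Kwame holds 100% of Rowan, so Kwame controls Rowan.
Rowan and Kwame together hold 10% + 70% = 80% of Windward, so Kwame controls Windward.
Windward holds 93% of Selkirk, so Kwame controls Selkirk.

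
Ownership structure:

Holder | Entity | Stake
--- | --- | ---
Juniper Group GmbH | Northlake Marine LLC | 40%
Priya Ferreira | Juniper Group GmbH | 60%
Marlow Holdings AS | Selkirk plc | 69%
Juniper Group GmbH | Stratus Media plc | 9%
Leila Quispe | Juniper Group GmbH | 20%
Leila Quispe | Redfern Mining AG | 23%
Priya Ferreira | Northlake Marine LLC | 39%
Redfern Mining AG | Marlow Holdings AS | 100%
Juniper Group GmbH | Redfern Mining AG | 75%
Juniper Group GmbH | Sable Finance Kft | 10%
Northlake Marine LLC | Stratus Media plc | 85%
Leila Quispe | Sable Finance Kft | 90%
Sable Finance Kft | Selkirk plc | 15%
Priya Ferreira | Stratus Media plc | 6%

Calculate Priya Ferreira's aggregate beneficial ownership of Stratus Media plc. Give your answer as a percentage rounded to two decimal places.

64.95%

Priya reaches Stratus along 4 paths.
Direct stake: 6% = 6%.
Via Northlake: 39% × 85% = 33.15%.
Via Juniper → Northlake: 60% × 40% × 85% = 20.4%.
Via Juniper: 60% × 9% = 5.4%.
Total: 6% + 33.15% + 20.4% + 5.4% = 64.95%.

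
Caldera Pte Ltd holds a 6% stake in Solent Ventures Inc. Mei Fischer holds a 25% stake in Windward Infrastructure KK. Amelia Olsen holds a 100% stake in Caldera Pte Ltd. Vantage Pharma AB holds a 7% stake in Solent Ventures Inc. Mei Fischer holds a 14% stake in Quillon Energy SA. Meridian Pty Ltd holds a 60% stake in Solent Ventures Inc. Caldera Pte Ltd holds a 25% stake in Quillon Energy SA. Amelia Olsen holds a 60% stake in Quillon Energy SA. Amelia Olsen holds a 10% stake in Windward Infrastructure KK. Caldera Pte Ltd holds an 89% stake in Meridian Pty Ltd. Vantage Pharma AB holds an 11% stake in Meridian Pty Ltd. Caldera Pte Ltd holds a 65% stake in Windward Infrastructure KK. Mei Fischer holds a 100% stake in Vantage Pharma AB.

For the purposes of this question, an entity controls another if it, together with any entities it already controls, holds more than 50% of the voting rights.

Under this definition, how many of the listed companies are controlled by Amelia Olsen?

Amelia holds 100% of Caldera, so Amelia controls Caldera.
Amelia and Caldera together hold 10% + 65% = 75% of Windward, so Amelia controls Windward.
Caldera holds 89% of Meridian, so Amelia controls Meridian.
Meridian and Caldera together hold 60% + 6% = 66% of Solent, so Amelia controls Solent.
Caldera and Amelia together hold 25% + 60% = 85% of Quillon, so Amelia controls Quillon.
No other company's threshold is met.
Amelia controls 5 companies.

5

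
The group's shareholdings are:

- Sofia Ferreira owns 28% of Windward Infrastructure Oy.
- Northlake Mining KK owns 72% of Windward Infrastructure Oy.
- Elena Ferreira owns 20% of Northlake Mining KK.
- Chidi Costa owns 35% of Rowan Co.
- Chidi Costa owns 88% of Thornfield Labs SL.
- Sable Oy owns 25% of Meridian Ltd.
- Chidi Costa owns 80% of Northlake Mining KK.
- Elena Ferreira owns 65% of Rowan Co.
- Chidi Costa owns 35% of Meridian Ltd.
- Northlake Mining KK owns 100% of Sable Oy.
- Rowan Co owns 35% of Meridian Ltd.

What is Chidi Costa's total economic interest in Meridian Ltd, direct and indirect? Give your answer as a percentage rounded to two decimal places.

Chidi reaches Meridian along 3 paths.
Via Northlake → Sable: 80% × 100% × 25% = 20%.
Direct stake: 35% = 35%.
Via Rowan: 35% × 35% = 12.25%.
Total: 20% + 35% + 12.25% = 67.25%.

67.25%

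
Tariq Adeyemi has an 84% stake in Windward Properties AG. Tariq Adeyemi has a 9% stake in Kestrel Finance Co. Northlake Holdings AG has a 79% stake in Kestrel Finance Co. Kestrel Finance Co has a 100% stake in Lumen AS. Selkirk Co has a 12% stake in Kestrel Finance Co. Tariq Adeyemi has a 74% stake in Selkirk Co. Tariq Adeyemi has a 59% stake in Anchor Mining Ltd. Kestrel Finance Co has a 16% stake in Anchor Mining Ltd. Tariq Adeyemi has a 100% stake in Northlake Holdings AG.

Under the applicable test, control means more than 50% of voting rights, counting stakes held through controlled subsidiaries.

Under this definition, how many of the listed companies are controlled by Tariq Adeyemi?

6

Tariq holds 84% of Windward, so Tariq controls Windward.
Tariq holds 100% of Northlake, so Tariq controls Northlake.
Tariq holds 74% of Selkirk, so Tariq controls Selkirk.
Northlake and Selkirk and Tariq together hold 79% + 12% + 9% = 100% of Kestrel, so Tariq controls Kestrel.
Kestrel holds 100% of Lumen, so Tariq controls Lumen.
Kestrel and Tariq together hold 16% + 59% = 75% of Anchor, so Tariq controls Anchor.
Tariq controls 6 companies.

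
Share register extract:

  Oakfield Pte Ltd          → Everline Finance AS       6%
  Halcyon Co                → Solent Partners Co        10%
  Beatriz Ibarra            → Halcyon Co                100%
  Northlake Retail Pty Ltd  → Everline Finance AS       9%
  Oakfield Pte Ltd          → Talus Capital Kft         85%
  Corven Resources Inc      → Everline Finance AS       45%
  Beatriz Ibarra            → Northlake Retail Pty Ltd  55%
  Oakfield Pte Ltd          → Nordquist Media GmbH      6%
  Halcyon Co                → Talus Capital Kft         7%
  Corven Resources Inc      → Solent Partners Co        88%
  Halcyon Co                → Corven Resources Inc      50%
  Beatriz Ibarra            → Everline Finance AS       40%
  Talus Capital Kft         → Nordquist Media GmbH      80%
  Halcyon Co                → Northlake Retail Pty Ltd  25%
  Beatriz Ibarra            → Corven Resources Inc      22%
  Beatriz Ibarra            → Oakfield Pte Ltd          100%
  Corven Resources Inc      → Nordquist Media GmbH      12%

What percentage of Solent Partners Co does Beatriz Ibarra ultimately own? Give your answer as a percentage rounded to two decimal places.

73.36%

Beatriz reaches Solent along 3 paths.
Via Halcyon: 100% × 10% = 10%.
Via Halcyon → Corven: 100% × 50% × 88% = 44%.
Via Corven: 22% × 88% = 19.36%.
Total: 10% + 44% + 19.36% = 73.36%.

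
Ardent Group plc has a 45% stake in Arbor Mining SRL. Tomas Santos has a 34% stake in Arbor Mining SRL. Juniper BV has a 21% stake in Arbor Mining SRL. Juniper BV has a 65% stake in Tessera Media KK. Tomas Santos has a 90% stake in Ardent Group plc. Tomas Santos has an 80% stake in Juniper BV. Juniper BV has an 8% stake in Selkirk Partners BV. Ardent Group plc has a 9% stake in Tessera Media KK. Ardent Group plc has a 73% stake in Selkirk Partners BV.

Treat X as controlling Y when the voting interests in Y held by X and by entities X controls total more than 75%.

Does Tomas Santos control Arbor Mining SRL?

Yes

Tomas holds 80% of Juniper, so Tomas controls Juniper.
Tomas holds 90% of Ardent, so Tomas controls Ardent.
Tomas and Ardent and Juniper together hold 34% + 45% + 21% = 100% of Arbor, so Tomas controls Arbor.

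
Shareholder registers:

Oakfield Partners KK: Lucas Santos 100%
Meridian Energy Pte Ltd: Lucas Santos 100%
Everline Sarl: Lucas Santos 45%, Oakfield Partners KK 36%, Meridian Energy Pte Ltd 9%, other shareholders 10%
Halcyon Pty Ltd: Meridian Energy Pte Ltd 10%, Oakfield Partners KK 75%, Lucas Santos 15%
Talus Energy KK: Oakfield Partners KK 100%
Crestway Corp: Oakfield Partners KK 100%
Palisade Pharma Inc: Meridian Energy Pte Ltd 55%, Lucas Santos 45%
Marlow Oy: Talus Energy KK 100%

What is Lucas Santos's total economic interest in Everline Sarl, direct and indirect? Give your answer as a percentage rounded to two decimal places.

Lucas reaches Everline along 3 paths.
Direct stake: 45% = 45%.
Via Oakfield: 100% × 36% = 36%.
Via Meridian: 100% × 9% = 9%.
Total: 45% + 36% + 9% = 90%.
Rounded: 90.00%.

90.00%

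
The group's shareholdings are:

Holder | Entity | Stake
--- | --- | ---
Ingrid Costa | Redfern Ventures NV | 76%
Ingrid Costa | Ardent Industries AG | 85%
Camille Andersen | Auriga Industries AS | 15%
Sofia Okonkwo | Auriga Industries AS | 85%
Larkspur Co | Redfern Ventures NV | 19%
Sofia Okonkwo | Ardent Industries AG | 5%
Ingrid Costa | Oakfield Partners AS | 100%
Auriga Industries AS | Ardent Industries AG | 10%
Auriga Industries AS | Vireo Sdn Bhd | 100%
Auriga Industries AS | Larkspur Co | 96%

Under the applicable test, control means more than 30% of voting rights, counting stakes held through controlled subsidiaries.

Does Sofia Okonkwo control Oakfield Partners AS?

No

Sofia holds 85% of Auriga, so Sofia controls Auriga.
Auriga holds 96% of Larkspur, so Sofia controls Larkspur.
Auriga holds 100% of Vireo, so Sofia controls Vireo.
Neither Sofia nor any entity Sofia controls holds any voting interest in Oakfield.
So Sofia does not control Oakfield.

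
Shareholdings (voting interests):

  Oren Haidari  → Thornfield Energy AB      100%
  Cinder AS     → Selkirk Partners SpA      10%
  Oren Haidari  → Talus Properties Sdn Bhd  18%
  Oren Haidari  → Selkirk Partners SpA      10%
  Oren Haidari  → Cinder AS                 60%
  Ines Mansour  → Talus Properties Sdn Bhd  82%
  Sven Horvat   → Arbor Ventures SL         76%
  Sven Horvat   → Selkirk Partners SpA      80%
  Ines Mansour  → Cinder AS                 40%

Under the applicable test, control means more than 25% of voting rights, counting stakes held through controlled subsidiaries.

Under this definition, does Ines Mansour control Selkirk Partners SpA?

Ines holds 40% of Cinder, so Ines controls Cinder.
Ines holds 82% of Talus, so Ines controls Talus.
In Selkirk, Ines's side holds only 10%, not > 25%.
So Ines does not control Selkirk.

No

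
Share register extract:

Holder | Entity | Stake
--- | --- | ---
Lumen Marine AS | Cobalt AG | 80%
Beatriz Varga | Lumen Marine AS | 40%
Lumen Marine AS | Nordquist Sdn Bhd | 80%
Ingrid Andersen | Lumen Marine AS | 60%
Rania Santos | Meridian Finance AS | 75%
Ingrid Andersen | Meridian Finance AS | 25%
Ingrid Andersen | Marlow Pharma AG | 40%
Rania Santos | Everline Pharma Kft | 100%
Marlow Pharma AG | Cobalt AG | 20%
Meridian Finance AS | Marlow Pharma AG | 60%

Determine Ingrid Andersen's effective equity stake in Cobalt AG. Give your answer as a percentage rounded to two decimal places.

59.00%

Ingrid reaches Cobalt along 3 paths.
Via Lumen: 60% × 80% = 48%.
Via Marlow: 40% × 20% = 8%.
Via Meridian → Marlow: 25% × 60% × 20% = 3%.
Total: 48% + 8% + 3% = 59%.
Rounded: 59.00%.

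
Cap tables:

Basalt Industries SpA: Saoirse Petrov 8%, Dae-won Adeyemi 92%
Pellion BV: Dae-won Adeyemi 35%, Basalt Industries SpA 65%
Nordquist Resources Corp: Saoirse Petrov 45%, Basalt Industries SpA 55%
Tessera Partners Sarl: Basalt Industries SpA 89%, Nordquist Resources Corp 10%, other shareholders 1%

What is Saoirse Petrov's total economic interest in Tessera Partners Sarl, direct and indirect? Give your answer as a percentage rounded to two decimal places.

Saoirse reaches Tessera along 3 paths.
Via Basalt: 8% × 89% = 7.12%.
Via Nordquist: 45% × 10% = 4.5%.
Via Basalt → Nordquist: 8% × 55% × 10% = 0.44%.
Total: 7.12% + 4.5% + 0.44% = 12.06%.

12.06%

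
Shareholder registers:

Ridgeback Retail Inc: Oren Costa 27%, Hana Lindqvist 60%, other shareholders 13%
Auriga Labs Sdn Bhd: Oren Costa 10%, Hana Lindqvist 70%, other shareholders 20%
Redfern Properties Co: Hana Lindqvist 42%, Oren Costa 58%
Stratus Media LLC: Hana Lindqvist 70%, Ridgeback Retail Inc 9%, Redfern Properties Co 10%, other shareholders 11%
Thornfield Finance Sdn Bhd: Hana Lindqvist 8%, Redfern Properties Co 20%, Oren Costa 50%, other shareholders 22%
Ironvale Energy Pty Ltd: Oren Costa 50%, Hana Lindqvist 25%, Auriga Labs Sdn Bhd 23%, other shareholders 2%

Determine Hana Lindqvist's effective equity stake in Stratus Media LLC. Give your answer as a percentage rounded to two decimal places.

Hana reaches Stratus along 3 paths.
Direct stake: 70% = 70%.
Via Ridgeback: 60% × 9% = 5.4%.
Via Redfern: 42% × 10% = 4.2%.
Total: 70% + 5.4% + 4.2% = 79.6%.
Rounded: 79.60%.

79.60%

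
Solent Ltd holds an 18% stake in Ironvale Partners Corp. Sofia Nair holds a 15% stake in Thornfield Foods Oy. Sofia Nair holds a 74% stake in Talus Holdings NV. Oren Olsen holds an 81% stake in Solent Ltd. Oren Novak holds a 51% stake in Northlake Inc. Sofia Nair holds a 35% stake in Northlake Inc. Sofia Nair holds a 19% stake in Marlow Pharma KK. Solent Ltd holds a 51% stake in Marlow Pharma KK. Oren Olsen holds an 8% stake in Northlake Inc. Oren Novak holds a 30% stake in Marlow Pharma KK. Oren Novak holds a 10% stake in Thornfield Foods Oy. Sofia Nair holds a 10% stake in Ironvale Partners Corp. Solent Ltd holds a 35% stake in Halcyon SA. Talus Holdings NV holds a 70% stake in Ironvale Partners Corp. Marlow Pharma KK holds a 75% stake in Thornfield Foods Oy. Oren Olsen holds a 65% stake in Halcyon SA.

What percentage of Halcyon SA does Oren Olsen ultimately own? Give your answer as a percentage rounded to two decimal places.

Oren Olsen reaches Halcyon along 2 paths.
Direct stake: 65% = 65%.
Via Solent: 81% × 35% = 28.35%.
Total: 65% + 28.35% = 93.35%.

93.35%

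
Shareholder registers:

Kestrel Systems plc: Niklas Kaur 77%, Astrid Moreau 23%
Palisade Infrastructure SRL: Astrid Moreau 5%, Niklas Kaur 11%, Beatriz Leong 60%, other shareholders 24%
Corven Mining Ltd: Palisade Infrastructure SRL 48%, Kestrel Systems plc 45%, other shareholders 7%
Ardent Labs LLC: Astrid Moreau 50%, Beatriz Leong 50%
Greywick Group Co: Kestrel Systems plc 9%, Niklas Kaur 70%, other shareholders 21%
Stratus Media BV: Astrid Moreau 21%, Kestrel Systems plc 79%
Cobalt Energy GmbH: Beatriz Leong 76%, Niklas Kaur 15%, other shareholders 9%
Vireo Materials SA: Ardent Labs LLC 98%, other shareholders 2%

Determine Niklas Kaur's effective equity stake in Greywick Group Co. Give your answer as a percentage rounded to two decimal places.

76.93%

Niklas reaches Greywick along 2 paths.
Via Kestrel: 77% × 9% = 6.93%.
Direct stake: 70% = 70%.
Total: 6.93% + 70% = 76.93%.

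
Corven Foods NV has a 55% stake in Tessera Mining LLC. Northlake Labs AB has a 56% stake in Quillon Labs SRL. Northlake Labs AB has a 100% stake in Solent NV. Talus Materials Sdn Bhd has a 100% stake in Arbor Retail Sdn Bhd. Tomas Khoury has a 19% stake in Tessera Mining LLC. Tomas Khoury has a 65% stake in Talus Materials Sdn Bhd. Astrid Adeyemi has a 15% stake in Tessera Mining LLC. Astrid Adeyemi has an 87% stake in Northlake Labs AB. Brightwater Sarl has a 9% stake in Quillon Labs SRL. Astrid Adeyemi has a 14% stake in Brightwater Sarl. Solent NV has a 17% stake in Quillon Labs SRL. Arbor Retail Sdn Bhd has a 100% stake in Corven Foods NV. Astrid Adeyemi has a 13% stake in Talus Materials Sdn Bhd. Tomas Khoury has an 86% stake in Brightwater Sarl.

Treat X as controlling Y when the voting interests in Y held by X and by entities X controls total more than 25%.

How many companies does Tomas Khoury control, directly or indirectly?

5

Tomas holds 86% of Brightwater, so Tomas controls Brightwater.
Tomas holds 65% of Talus, so Tomas controls Talus.
Talus holds 100% of Arbor, so Tomas controls Arbor.
Arbor holds 100% of Corven, so Tomas controls Corven.
Corven and Tomas together hold 55% + 19% = 74% of Tessera, so Tomas controls Tessera.
No other company's threshold is met.
Tomas controls 5 companies.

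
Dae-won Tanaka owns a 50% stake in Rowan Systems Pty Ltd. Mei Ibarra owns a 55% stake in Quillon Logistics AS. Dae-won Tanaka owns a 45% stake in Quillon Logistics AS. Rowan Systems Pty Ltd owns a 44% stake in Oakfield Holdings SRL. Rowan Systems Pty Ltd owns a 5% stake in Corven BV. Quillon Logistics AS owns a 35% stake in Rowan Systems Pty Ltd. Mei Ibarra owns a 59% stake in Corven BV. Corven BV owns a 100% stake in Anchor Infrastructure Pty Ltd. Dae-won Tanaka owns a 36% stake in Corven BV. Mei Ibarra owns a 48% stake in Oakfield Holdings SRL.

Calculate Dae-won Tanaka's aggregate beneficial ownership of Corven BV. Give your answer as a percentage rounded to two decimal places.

39.29%

Dae-won reaches Corven along 3 paths.
Direct stake: 36% = 36%.
Via Quillon → Rowan: 45% × 35% × 5% = 0.7875%.
Via Rowan: 50% × 5% = 2.5%.
Total: 36% + 0.7875% + 2.5% = 39.2875%.
Rounded: 39.29%.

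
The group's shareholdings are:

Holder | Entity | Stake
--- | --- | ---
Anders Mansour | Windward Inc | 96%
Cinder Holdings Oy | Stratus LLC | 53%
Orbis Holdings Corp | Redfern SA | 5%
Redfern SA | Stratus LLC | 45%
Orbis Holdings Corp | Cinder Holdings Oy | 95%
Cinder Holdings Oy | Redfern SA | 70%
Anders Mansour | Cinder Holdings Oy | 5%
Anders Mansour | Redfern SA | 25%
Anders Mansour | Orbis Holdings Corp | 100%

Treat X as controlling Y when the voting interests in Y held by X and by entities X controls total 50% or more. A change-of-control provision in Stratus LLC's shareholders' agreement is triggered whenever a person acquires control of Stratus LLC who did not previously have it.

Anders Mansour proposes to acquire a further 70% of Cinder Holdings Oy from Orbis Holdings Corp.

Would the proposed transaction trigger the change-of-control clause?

No

The purchase adds only to Anders's holdings (Orbis's stake shrinks), so Anders is the only person who could newly come to control Stratus.
Anders holds 100% of Orbis, so Anders controls Orbis.
Anders and Orbis together hold 5% + 95% = 100% of Cinder, so Anders controls Cinder.
Anders and Orbis and Cinder together hold 25% + 5% + 70% = 100% of Redfern, so Anders controls Redfern.
Cinder and Redfern together hold 53% + 45% = 98% of Stratus, so Anders controls Stratus.
So Anders already controls Stratus before the transaction.
After the purchase, Anders's direct stake in Cinder rises to 5% + 70% = 75%, and Orbis's stake falls to 25%.
Anders controlled Stratus already, so this is not a new person acquiring control; every other person's position is unchanged or reduced.
No new person acquires control, so the clause is not triggered.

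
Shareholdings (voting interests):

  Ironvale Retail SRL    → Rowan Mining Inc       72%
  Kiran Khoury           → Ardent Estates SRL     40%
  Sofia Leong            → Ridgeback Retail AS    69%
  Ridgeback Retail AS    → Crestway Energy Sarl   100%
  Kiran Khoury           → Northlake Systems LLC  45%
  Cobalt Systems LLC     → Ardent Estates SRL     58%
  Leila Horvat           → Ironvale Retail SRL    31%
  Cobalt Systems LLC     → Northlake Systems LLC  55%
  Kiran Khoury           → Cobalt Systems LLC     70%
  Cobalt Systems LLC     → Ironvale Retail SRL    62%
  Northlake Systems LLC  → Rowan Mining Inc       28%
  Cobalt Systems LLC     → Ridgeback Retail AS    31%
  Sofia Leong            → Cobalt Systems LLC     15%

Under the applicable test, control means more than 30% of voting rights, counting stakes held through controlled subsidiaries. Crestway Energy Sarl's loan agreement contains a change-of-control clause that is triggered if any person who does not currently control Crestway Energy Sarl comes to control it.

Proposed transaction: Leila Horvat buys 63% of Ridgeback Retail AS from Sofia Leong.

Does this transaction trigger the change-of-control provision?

The purchase adds only to Leila's holdings (Sofia's stake shrinks), so Leila is the only person who could newly come to control Crestway.
Leila holds 31% of Ironvale, so Leila controls Ironvale.
Ironvale holds 72% of Rowan, so Leila controls Rowan.
Neither Leila nor any entity Leila controls holds any voting interest in Crestway.
So before the transaction, Leila does not control Crestway.
After the purchase, Leila holds 63% of Ridgeback directly, and Sofia's stake falls to 6%.
Leila holds 63% of Ridgeback, so Leila controls Ridgeback.
Ridgeback holds 100% of Crestway, so Leila controls Crestway.
Leila did not control Crestway before and does after, so the clause is triggered.

Yes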